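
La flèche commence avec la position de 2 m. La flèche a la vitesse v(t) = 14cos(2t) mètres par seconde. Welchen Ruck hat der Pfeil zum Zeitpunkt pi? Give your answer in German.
Um dies zu lösen, müssen wir 2 Ableitungen unserer Gleichung für die Geschwindigkeit v(t) = 14·cos(2·t) nehmen. Mit d/dt von v(t) finden wir a(t) = -28·sin(2·t). Die Ableitung von der Beschleunigung ergibt den Ruck: j(t) = -56·cos(2·t). Wir haben den Ruck j(t) = -56·cos(2·t). Durch Einsetzen von t = pi: j(pi) = -56.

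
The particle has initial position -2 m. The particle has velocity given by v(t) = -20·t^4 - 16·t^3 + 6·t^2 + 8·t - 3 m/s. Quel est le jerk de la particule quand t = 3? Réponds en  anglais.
We must differentiate our velocity equation v(t) = -20·t^4 - 16·t^3 + 6·t^2 + 8·t - 3 2 times. Taking d/dt of v(t), we find a(t) = -80·t^3 - 48·t^2 + 12·t + 8. Differentiating acceleration, we get jerk: j(t) = -240·t^2 - 96·t + 12. Using j(t) = -240·t^2 - 96·t + 12 and substituting t = 3, we find j = -2436.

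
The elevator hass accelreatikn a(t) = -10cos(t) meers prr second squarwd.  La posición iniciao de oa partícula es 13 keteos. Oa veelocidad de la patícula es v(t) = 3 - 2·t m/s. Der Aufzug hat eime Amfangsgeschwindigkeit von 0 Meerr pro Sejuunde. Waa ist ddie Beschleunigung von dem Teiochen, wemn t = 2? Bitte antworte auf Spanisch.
Debemos derivar nuestra ecuación de la velocidad v(t) = 3 - 2·t 1 vez. La derivada de la velocidad da la aceleración: a(t) = -2. De la ecuación de la aceleración a(t) = -2, sustituimos t = 2 para obtener a = -2.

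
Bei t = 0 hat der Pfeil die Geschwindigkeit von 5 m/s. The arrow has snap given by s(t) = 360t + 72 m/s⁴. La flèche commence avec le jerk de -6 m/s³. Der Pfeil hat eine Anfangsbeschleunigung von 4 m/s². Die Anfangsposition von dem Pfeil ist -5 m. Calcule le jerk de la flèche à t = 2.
En partant du snap s(t) = 360·t + 72, nous prenons 1 primitive. La primitive du snap, avec j(0) = -6, donne le jerk: j(t) = 180·t^2 + 72·t - 6. En utilisant j(t) = 180·t^2 + 72·t - 6 et en substituant t = 2, nous trouvons j = 858.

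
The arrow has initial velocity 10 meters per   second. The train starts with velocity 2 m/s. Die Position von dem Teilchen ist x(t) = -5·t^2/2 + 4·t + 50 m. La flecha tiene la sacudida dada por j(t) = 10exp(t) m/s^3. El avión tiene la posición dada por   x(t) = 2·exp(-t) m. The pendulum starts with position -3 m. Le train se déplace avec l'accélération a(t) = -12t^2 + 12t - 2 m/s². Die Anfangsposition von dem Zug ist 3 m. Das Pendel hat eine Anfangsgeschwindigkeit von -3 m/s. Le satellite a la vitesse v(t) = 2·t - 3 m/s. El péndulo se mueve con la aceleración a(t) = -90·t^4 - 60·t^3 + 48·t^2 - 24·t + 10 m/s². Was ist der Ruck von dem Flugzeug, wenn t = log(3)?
Ausgehend von der Position x(t) = 2·exp(-t), nehmen wir 3 Ableitungen. Mit d/dt von x(t) finden wir v(t) = -2·exp(-t). Die Ableitung von der Geschwindigkeit ergibt die Beschleunigung: a(t) = 2·exp(-t). Durch Ableiten von der Beschleunigung erhalten wir den Ruck: j(t) = -2·exp(-t). Wir haben den Ruck j(t) = -2·exp(-t). Durch Einsetzen von t = log(3): j(log(3)) = -2/3.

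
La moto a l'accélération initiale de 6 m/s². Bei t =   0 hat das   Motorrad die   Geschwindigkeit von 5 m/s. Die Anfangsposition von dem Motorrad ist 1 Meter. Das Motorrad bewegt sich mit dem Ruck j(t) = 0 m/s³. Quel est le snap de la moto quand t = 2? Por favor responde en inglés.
Starting from jerk j(t) = 0, we take 1 derivative. Differentiating jerk, we get snap: s(t) = 0. Using s(t) = 0 and substituting t = 2, we find s = 0.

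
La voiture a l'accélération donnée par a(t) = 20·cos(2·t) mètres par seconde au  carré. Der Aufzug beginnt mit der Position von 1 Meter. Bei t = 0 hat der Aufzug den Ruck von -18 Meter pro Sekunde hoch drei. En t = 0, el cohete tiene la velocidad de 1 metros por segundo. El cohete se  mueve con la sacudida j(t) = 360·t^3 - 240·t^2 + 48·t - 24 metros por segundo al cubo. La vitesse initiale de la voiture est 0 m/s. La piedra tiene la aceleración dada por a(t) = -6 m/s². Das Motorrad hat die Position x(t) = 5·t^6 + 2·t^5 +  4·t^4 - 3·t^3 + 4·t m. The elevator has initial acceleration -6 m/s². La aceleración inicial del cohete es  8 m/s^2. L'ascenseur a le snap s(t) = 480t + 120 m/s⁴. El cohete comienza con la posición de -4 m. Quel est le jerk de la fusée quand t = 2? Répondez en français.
De l'équation du jerk j(t) = 360·t^3 - 240·t^2 + 48·t - 24, nous substituons t = 2 pour obtenir j = 1992.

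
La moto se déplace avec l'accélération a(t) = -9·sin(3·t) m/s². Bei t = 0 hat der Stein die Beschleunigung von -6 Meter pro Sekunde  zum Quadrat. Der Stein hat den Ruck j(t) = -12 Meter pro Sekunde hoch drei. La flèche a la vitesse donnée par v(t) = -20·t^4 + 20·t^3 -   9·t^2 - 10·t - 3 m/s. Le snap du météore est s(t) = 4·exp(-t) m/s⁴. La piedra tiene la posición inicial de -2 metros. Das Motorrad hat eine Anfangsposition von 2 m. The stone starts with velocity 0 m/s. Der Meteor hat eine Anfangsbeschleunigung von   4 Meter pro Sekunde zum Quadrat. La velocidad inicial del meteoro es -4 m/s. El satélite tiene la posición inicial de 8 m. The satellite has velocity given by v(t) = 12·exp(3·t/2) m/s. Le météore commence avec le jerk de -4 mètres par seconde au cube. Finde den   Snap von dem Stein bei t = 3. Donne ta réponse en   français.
Pour résoudre ceci, nous devons prendre 1 dérivée de notre équation du jerk j(t) = -12. La dérivée du jerk donne le snap: s(t) = 0. Nous avons le snap s(t) = 0. En substituant t = 3: s(3) = 0.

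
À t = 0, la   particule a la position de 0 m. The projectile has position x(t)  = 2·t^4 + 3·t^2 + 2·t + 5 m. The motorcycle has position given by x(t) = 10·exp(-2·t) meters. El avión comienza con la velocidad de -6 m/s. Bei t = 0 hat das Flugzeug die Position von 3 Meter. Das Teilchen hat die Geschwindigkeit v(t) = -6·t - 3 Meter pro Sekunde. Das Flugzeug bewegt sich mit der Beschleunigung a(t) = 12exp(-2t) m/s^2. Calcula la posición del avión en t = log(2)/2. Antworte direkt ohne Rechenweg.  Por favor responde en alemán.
Die Position bei t = log(2)/2 ist x = 3/2.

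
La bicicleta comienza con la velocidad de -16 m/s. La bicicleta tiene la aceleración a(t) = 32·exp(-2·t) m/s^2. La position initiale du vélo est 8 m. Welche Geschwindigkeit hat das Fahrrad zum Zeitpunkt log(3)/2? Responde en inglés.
To find the answer, we compute 1 integral of a(t) = 32·exp(-2·t). Finding the antiderivative of a(t) and using v(0) = -16: v(t) = -16·exp(-2·t). We have velocity v(t) = -16·exp(-2·t). Substituting t = log(3)/2: v(log(3)/2) = -16/3.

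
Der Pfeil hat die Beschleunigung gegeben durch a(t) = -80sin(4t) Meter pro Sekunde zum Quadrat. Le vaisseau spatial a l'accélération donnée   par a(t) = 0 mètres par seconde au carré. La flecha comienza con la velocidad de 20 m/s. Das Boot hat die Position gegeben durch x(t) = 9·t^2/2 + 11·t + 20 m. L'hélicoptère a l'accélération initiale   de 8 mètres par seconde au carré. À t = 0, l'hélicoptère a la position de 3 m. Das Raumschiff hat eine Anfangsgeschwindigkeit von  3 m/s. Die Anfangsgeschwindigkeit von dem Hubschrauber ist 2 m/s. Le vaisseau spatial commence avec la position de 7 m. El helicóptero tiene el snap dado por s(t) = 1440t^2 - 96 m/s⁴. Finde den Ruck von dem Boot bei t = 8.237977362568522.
Wir müssen unsere Gleichung für die Position x(t) = 9·t^2/2 + 11·t + 20 3-mal ableiten. Mit d/dt von x(t) finden wir v(t) = 9·t + 11. Mit d/dt von v(t) finden wir a(t) = 9. Durch Ableiten von der Beschleunigung erhalten wir den Ruck: j(t) = 0. Wir haben den Ruck j(t) = 0. Durch Einsetzen von t = 8.237977362568522: j(8.237977362568522) = 0.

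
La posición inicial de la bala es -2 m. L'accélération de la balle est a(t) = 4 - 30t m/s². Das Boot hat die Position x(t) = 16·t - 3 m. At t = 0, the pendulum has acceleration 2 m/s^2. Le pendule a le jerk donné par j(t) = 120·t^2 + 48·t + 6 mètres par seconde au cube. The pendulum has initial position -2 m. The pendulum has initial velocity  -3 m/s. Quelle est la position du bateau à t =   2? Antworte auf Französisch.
Nous avons la position x(t) = 16·t - 3. En substituant t = 2: x(2) = 29.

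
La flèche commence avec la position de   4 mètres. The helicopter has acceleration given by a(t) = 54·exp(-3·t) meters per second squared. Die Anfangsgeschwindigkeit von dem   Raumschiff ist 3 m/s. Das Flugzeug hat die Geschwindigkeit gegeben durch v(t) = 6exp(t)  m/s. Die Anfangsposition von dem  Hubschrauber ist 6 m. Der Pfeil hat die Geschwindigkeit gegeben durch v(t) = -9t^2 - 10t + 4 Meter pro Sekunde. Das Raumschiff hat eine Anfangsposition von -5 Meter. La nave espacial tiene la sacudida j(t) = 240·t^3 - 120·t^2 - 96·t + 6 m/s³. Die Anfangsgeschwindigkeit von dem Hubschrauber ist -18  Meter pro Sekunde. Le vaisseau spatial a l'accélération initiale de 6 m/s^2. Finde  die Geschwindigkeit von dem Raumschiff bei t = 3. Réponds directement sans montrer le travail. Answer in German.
Bei t = 3, v = 1722.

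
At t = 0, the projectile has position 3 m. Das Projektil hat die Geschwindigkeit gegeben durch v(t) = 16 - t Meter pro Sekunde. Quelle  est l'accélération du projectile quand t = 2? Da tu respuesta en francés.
Pour résoudre ceci, nous devons prendre 1 dérivée de notre équation de la vitesse v(t) = 16 - t. En dérivant la vitesse, nous obtenons l'accélération: a(t) = -1. Nous avons l'accélération a(t) = -1. En substituant t = 2: a(2) = -1.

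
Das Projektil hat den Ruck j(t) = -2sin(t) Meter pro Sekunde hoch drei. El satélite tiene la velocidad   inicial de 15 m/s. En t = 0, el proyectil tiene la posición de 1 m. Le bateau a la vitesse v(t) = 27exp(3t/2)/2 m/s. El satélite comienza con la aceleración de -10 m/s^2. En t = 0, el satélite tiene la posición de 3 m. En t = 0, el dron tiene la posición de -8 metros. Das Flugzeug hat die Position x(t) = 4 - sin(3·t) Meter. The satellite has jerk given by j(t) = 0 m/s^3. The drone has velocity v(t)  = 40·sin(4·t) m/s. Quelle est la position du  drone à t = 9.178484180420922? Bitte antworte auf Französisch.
En partant de la vitesse v(t) = 40·sin(4·t), nous prenons 1 intégrale. En intégrant la vitesse et en utilisant la condition initiale x(0) = -8, nous obtenons x(t) = 2 - 10·cos(4·t). De l'équation de la position x(t) = 2 - 10·cos(4·t), nous substituons t = 9.178484180420922 pour obtenir x = -3.52717182201800.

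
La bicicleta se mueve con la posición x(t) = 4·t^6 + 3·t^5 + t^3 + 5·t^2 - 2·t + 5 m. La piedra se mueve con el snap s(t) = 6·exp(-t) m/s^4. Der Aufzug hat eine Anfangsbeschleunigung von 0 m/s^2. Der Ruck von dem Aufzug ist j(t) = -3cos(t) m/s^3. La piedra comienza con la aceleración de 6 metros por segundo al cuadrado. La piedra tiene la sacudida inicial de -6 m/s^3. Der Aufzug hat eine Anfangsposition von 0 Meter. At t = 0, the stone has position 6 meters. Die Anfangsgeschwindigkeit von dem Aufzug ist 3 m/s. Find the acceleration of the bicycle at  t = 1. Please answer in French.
Nous devons dériver notre équation de la position x(t) = 4·t^6 + 3·t^5 + t^3 + 5·t^2 - 2·t + 5 2 fois. En prenant d/dt de x(t), nous trouvons v(t) = 24·t^5 + 15·t^4 + 3·t^2 + 10·t - 2. En prenant d/dt de v(t), nous trouvons a(t) = 120·t^4 + 60·t^3 + 6·t + 10. En utilisant a(t) = 120·t^4 + 60·t^3 + 6·t + 10 et en substituant t = 1, nous trouvons a = 196.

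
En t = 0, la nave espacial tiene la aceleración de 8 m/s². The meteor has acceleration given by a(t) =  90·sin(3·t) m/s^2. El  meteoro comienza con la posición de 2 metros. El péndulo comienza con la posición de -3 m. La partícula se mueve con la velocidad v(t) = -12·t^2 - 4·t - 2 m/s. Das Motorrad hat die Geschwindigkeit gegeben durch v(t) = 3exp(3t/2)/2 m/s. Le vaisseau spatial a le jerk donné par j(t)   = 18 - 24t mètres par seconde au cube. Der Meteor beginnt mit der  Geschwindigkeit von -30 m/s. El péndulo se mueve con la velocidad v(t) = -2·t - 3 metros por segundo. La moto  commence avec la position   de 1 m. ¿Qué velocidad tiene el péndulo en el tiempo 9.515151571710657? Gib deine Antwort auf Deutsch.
Aus der Gleichung für die Geschwindigkeit v(t) = -2·t - 3, setzen wir t = 9.515151571710657 ein und erhalten v = -22.0303031434213.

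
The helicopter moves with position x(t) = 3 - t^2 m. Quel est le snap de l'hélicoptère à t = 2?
Pour résoudre ceci, nous devons prendre 4 dérivées de notre équation de la position x(t) = 3 - t^2. La dérivée de la position donne la vitesse: v(t) = -2·t. En prenant d/dt de v(t), nous trouvons a(t) = -2. La dérivée de l'accélération donne le jerk: j(t) = 0. La dérivée du jerk donne le snap: s(t) = 0. En utilisant s(t) = 0 et en substituant t = 2, nous trouvons s = 0.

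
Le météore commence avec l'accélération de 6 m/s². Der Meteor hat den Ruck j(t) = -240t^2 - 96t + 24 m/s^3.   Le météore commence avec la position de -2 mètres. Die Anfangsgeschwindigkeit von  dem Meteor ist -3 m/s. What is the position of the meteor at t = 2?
Starting from jerk j(t) = -240·t^2 - 96·t + 24, we take 3 integrals. Integrating jerk and using the initial condition a(0) = 6, we get a(t) = -80·t^3 - 48·t^2 + 24·t + 6. Integrating acceleration and using the initial condition v(0) = -3, we get v(t) = -20·t^4 - 16·t^3 + 12·t^2 + 6·t - 3. Taking ∫v(t)dt and applying x(0) = -2, we find x(t) = -4·t^5 - 4·t^4 + 4·t^3 + 3·t^2 - 3·t - 2. Using x(t) = -4·t^5 - 4·t^4 + 4·t^3 + 3·t^2 - 3·t - 2 and substituting t = 2, we find x = -156.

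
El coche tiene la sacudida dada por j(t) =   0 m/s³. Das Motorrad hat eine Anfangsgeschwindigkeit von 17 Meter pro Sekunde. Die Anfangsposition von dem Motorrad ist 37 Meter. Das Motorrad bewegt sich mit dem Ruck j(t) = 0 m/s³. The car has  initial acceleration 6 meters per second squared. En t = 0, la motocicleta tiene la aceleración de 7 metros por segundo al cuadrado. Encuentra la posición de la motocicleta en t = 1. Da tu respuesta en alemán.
Um dies zu lösen, müssen wir 3 Stammfunktionen unserer Gleichung für den Ruck j(t) = 0 finden. Mit ∫j(t)dt und Anwendung von a(0) = 7, finden wir a(t) = 7. Die Stammfunktion von der Beschleunigung ist die Geschwindigkeit. Mit v(0) = 17 erhalten wir v(t) = 7·t + 17. Durch Integration von der Geschwindigkeit und Verwendung der Anfangsbedingung x(0) = 37, erhalten wir x(t) = 7·t^2/2 + 17·t + 37. Mit x(t) = 7·t^2/2 + 17·t + 37 und Einsetzen von t = 1, finden wir x = 115/2.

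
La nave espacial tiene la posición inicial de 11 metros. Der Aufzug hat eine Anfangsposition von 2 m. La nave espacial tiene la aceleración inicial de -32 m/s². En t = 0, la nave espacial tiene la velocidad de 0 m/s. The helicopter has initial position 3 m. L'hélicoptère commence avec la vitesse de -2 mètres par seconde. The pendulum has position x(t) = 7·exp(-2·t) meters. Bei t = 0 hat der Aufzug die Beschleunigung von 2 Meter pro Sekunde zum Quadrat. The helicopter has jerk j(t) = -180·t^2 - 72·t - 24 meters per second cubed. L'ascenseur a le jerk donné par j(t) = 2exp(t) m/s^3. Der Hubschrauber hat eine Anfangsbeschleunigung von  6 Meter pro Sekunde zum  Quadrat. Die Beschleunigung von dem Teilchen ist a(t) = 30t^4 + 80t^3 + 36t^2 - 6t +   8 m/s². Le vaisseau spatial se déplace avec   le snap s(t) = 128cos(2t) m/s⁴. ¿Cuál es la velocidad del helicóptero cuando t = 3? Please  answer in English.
To solve this, we need to take 2 antiderivatives of our jerk equation j(t) = -180·t^2 - 72·t - 24. The integral of jerk is acceleration. Using a(0) = 6, we get a(t) = -60·t^3 - 36·t^2 - 24·t + 6. Finding the antiderivative of a(t) and using v(0) = -2: v(t) = -15·t^4 - 12·t^3 - 12·t^2 + 6·t - 2. Using v(t) = -15·t^4 - 12·t^3 - 12·t^2 + 6·t - 2 and substituting t = 3, we find v = -1631.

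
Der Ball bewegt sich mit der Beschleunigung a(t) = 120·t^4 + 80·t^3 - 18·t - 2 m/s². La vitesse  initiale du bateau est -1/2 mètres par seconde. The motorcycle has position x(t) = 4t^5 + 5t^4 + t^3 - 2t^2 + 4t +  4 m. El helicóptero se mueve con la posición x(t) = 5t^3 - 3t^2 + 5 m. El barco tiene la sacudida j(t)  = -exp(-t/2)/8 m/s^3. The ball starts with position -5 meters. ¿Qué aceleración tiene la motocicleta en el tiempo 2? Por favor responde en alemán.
Um dies zu lösen, müssen wir 2 Ableitungen unserer Gleichung für die Position x(t) = 4·t^5 + 5·t^4 + t^3 - 2·t^2 + 4·t + 4 nehmen. Durch Ableiten von der Position erhalten wir die Geschwindigkeit: v(t) = 20·t^4 + 20·t^3 + 3·t^2 - 4·t + 4. Mit d/dt von v(t) finden wir a(t) = 80·t^3 + 60·t^2 + 6·t - 4. Wir haben die Beschleunigung a(t) = 80·t^3 + 60·t^2 + 6·t - 4. Durch Einsetzen von t = 2: a(2) = 888.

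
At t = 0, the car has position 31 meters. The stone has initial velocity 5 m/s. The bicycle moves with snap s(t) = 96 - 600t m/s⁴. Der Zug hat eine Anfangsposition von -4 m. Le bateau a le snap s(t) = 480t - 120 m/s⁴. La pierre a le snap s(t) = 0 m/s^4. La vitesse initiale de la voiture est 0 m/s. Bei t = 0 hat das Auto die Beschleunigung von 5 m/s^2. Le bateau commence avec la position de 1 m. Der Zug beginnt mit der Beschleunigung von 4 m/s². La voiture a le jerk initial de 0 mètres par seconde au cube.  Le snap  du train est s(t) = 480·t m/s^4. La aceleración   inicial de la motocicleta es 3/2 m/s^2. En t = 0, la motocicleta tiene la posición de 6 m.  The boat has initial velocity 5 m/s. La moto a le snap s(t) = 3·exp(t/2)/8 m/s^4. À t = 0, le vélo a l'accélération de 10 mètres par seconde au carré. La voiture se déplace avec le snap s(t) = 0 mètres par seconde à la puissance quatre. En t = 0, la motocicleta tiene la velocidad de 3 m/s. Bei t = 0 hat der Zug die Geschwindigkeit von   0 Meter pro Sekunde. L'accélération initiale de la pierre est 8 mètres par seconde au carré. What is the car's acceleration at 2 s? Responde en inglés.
To find the answer, we compute 2 integrals of s(t) = 0. The integral of snap, with j(0) = 0, gives jerk: j(t) = 0. The antiderivative of jerk, with a(0) = 5, gives acceleration: a(t) = 5. Using a(t) = 5 and substituting t = 2, we find a = 5.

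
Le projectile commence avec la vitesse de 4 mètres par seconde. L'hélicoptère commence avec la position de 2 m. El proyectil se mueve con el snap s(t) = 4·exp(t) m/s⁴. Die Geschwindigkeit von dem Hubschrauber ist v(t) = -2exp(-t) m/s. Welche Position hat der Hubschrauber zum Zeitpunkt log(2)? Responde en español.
Para resolver esto, necesitamos tomar 1 integral de nuestra ecuación de la velocidad v(t) = -2·exp(-t). Integrando la velocidad y usando la condición inicial x(0) = 2, obtenemos x(t) = 2·exp(-t). Usando x(t) = 2·exp(-t) y sustituyendo t = log(2), encontramos x = 1.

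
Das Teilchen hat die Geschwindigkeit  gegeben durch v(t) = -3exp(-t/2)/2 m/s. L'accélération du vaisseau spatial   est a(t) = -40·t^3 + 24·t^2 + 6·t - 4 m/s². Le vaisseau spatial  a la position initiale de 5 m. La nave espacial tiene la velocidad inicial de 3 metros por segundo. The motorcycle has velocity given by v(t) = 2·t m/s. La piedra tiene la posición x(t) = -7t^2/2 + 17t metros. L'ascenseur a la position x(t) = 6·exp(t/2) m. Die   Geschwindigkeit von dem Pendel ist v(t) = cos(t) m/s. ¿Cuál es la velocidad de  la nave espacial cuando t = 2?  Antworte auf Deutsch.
Wir müssen das Integral unserer Gleichung für die Beschleunigung a(t) = -40·t^3 + 24·t^2 + 6·t - 4 1-mal finden. Mit ∫a(t)dt und Anwendung von v(0) = 3, finden wir v(t) = -10·t^4 + 8·t^3 + 3·t^2 - 4·t + 3. Wir haben die Geschwindigkeit v(t) = -10·t^4 + 8·t^3 + 3·t^2 - 4·t + 3. Durch Einsetzen von t = 2: v(2) = -89.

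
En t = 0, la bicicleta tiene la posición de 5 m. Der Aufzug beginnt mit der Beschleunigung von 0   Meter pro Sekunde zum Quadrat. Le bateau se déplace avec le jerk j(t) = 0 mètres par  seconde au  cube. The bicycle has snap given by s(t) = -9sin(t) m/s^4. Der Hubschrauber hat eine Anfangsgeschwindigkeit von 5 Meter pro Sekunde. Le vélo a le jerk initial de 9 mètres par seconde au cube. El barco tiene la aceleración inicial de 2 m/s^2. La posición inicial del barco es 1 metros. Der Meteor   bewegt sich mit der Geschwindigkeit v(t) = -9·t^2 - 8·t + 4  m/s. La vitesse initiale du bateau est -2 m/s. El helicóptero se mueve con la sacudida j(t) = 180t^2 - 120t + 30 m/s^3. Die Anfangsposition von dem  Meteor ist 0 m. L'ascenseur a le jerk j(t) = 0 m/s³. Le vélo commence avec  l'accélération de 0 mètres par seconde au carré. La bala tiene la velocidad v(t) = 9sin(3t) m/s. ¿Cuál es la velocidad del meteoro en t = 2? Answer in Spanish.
Usando v(t) = -9·t^2 - 8·t + 4 y sustituyendo t = 2, encontramos v = -48.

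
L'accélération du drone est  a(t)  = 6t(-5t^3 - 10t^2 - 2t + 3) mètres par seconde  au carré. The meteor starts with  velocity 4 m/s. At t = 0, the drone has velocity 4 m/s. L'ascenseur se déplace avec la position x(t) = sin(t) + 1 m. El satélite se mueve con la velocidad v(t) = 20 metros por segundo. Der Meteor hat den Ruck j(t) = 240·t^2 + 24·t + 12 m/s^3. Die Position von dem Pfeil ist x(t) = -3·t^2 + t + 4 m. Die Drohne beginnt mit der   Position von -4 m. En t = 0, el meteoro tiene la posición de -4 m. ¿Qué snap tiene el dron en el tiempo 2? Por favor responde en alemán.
Um dies zu lösen, müssen wir 2 Ableitungen unserer Gleichung für die Beschleunigung a(t) = 6·t·(-5·t^3 - 10·t^2 - 2·t + 3) nehmen. Mit d/dt von a(t) finden wir j(t) = -30·t^3 - 60·t^2 + 6·t·(-15·t^2 - 20·t - 2) - 12·t + 18. Mit d/dt von j(t) finden wir s(t) = -180·t^2 + 6·t·(-30·t - 20) - 240·t - 24. Wir haben den Snap s(t) = -180·t^2 + 6·t·(-30·t - 20) - 240·t - 24. Durch Einsetzen von t = 2: s(2) = -2184.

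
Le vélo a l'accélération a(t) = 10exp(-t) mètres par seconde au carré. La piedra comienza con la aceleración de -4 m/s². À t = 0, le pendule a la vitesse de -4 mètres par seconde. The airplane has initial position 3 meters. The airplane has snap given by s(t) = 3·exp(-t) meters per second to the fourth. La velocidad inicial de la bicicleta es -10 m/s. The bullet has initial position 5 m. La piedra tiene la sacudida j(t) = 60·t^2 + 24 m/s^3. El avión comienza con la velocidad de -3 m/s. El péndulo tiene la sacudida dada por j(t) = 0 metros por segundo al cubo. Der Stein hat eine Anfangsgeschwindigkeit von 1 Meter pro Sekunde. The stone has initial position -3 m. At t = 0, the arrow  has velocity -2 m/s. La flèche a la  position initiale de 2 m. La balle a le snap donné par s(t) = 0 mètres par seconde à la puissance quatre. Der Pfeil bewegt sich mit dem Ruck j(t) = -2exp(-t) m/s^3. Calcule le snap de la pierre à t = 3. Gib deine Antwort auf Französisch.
Nous devons dériver notre équation du jerk j(t) = 60·t^2 + 24 1 fois. En dérivant le jerk, nous obtenons le snap: s(t) = 120·t. En utilisant s(t) = 120·t et en substituant t = 3, nous trouvons s = 360.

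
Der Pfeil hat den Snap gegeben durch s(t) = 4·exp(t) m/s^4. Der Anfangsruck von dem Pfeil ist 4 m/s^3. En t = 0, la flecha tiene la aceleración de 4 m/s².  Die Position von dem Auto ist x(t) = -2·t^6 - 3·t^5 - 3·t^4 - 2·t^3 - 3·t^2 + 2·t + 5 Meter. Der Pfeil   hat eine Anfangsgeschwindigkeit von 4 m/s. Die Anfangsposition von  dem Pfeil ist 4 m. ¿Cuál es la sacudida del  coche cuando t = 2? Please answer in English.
Starting from position x(t) = -2·t^6 - 3·t^5 - 3·t^4 - 2·t^3 - 3·t^2 + 2·t + 5, we take 3 derivatives. Taking d/dt of x(t), we find v(t) = -12·t^5 - 15·t^4 - 12·t^3 - 6·t^2 - 6·t + 2. Differentiating velocity, we get acceleration: a(t) = -60·t^4 - 60·t^3 - 36·t^2 - 12·t - 6. Differentiating acceleration, we get jerk: j(t) = -240·t^3 - 180·t^2 - 72·t - 12. We have jerk j(t) = -240·t^3 - 180·t^2 - 72·t - 12. Substituting t = 2: j(2) = -2796.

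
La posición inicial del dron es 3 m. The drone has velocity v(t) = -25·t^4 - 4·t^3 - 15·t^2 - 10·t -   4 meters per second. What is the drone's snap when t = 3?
To solve this, we need to take 3 derivatives of our velocity equation v(t) = -25·t^4 - 4·t^3 - 15·t^2 - 10·t - 4. Taking d/dt of v(t), we find a(t) = -100·t^3 - 12·t^2 - 30·t - 10. Taking d/dt of a(t), we find j(t) = -300·t^2 - 24·t - 30. The derivative of jerk gives snap: s(t) = -600·t - 24. We have snap s(t) = -600·t - 24. Substituting t = 3: s(3) = -1824.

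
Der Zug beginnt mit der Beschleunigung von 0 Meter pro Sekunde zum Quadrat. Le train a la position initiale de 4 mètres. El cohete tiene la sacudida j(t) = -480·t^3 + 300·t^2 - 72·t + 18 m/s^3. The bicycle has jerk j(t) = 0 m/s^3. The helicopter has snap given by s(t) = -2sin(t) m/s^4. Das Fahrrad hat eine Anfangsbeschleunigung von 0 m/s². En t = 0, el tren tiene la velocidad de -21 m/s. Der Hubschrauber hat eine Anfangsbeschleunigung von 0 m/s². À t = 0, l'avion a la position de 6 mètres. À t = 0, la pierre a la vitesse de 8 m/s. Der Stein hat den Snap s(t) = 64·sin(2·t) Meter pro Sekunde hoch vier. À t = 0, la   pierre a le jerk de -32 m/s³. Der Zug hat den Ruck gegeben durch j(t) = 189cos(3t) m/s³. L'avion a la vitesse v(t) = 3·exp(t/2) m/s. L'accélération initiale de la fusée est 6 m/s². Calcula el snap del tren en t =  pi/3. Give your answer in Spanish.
Partiendo de la sacudida j(t) = 189·cos(3·t), tomamos 1 derivada. Tomando d/dt de j(t), encontramos s(t) = -567·sin(3·t). Tenemos el snap s(t) = -567·sin(3·t). Sustituyendo t = pi/3: s(pi/3) = 0.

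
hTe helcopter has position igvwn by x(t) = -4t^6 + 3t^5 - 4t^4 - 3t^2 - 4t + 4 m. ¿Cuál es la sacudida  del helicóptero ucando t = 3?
Para resolver esto, necesitamos tomar 3 derivadas de nuestra ecuación de la posición x(t) = -4·t^6 + 3·t^5 - 4·t^4 - 3·t^2 - 4·t + 4. Derivando la posición, obtenemos la velocidad: v(t) = -24·t^5 + 15·t^4 - 16·t^3 - 6·t - 4. Tomando d/dt de v(t), encontramos a(t) = -120·t^4 + 60·t^3 - 48·t^2 - 6. Tomando d/dt de a(t), encontramos j(t) = -480·t^3 + 180·t^2 - 96·t. Tenemos la sacudida j(t) = -480·t^3 + 180·t^2 - 96·t. Sustituyendo t = 3: j(3) = -11628.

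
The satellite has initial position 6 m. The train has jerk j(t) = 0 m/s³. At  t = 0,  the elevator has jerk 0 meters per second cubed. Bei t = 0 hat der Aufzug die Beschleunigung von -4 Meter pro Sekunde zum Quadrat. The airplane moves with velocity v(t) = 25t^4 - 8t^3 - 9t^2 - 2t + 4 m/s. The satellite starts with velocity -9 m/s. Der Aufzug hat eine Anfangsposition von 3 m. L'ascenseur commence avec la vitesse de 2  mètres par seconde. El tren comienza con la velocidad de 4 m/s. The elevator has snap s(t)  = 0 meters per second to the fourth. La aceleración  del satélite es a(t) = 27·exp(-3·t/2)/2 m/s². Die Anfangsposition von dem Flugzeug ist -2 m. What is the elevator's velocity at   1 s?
To find the answer, we compute 3 integrals of s(t) = 0. The integral of snap, with j(0) = 0, gives jerk: j(t) = 0. The antiderivative of jerk, with a(0) = -4, gives acceleration: a(t) = -4. The integral of acceleration, with v(0) = 2, gives velocity: v(t) = 2 - 4·t. From the given velocity equation v(t) = 2 - 4·t, we substitute t = 1 to get v = -2.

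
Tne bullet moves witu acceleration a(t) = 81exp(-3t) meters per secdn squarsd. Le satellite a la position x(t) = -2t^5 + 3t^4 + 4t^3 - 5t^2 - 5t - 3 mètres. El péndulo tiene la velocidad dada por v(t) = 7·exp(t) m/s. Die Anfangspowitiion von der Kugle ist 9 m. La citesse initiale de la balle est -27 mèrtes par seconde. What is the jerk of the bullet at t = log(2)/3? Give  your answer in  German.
Ausgehend von der Beschleunigung a(t) = 81·exp(-3·t), nehmen wir 1 Ableitung. Durch Ableiten von der Beschleunigung erhalten wir den Ruck: j(t) = -243·exp(-3·t). Wir haben den Ruck j(t) = -243·exp(-3·t). Durch Einsetzen von t = log(2)/3: j(log(2)/3) = -243/2.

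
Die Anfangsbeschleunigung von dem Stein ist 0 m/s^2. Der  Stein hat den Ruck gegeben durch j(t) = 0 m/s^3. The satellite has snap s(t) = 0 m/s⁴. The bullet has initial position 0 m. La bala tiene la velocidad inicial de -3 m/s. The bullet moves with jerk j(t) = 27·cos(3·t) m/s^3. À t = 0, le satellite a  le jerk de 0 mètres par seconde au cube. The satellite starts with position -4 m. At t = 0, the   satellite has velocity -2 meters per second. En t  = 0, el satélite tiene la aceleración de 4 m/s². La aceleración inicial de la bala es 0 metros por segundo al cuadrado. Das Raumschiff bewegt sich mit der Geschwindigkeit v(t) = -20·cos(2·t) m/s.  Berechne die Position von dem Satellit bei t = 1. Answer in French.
Nous devons intégrer notre équation du snap s(t) = 0 4 fois. La primitive du snap, avec j(0) = 0, donne le jerk: j(t) = 0. La primitive du jerk est l'accélération. En utilisant a(0) = 4, nous obtenons a(t) = 4. La primitive de l'accélération est la vitesse. En utilisant v(0) = -2, nous obtenons v(t) = 4·t - 2. La primitive de la vitesse est la position. En utilisant x(0) = -4, nous obtenons x(t) = 2·t^2 - 2·t - 4. Nous avons la position x(t) = 2·t^2 - 2·t - 4. En substituant t = 1: x(1) = -4.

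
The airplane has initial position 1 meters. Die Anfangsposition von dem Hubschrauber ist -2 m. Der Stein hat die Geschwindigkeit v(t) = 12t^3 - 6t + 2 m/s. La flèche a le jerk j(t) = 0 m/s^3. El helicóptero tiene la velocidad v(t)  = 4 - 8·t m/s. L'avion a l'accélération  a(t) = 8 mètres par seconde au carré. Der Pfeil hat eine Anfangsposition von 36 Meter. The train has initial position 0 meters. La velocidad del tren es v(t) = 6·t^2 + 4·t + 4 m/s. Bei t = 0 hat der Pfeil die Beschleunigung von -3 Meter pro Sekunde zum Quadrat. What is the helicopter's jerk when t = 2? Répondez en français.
En partant de la vitesse v(t) = 4 - 8·t, nous prenons 2 dérivées. En prenant d/dt de v(t), nous trouvons a(t) = -8. En prenant d/dt de a(t), nous trouvons j(t) = 0. En utilisant j(t) = 0 et en substituant t = 2, nous trouvons j = 0.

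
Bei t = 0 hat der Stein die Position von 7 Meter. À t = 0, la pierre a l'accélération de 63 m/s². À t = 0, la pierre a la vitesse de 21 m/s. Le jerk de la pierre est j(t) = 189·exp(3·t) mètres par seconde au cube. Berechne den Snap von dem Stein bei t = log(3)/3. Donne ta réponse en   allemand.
Ausgehend von dem Ruck j(t) = 189·exp(3·t), nehmen wir 1 Ableitung. Die Ableitung von dem Ruck ergibt den Snap: s(t) = 567·exp(3·t). Aus der Gleichung für den Snap s(t) = 567·exp(3·t), setzen wir t = log(3)/3 ein und erhalten s = 1701.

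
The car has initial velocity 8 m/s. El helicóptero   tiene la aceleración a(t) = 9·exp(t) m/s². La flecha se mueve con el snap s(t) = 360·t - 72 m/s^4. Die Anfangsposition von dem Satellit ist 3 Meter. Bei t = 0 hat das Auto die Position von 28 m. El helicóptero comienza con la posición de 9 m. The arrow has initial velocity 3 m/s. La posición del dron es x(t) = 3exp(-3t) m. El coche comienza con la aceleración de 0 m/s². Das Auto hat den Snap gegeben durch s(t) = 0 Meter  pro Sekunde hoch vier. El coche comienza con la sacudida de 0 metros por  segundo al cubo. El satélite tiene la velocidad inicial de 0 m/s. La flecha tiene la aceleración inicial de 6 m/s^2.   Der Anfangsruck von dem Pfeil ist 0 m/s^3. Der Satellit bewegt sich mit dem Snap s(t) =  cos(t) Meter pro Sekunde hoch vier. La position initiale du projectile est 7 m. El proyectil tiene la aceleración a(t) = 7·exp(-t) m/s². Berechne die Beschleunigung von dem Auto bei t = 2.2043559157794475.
Ausgehend von dem Snap s(t) = 0, nehmen wir 2 Stammfunktionen. Durch Integration von dem Snap und Verwendung der Anfangsbedingung j(0) = 0, erhalten wir j(t) = 0. Durch Integration von dem Ruck und Verwendung der Anfangsbedingung a(0) = 0, erhalten wir a(t) = 0. Wir haben die Beschleunigung a(t) = 0. Durch Einsetzen von t = 2.2043559157794475: a(2.2043559157794475) = 0.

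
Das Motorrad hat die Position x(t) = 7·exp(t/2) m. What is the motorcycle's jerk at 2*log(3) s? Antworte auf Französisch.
En partant de la position x(t) = 7·exp(t/2), nous prenons 3 dérivées. En dérivant la position, nous obtenons la vitesse: v(t) = 7·exp(t/2)/2. En prenant d/dt de v(t), nous trouvons a(t) = 7·exp(t/2)/4. La dérivée de l'accélération donne le jerk: j(t) = 7·exp(t/2)/8. En utilisant j(t) = 7·exp(t/2)/8 et en substituant t = 2*log(3), nous trouvons j = 21/8.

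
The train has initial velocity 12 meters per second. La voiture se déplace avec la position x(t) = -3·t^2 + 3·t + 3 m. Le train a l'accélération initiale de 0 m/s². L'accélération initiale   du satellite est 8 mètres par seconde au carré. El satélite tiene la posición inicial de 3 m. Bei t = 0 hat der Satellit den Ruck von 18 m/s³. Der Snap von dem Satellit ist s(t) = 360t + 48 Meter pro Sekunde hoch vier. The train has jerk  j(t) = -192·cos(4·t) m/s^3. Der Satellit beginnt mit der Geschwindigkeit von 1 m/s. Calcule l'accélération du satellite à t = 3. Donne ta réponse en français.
Pour résoudre ceci, nous devons prendre 2 primitives de notre équation du snap s(t) = 360·t + 48. La primitive du snap est le jerk. En utilisant j(0) = 18, nous obtenons j(t) = 180·t^2 + 48·t + 18. En prenant ∫j(t)dt et en appliquant a(0) = 8, nous trouvons a(t) = 60·t^3 + 24·t^2 + 18·t + 8. De l'équation de l'accélération a(t) = 60·t^3 + 24·t^2 + 18·t + 8, nous substituons t = 3 pour obtenir a = 1898.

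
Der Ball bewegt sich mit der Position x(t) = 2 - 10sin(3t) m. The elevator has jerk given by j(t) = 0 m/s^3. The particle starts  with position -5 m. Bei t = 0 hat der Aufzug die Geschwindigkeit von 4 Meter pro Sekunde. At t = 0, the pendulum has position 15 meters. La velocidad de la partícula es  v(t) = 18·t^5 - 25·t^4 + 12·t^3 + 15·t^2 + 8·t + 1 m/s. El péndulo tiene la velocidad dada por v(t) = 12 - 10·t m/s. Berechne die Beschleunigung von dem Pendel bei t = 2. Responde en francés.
Nous devons dériver notre équation de la vitesse v(t) = 12 - 10·t 1 fois. En dérivant la vitesse, nous obtenons l'accélération: a(t) = -10. En utilisant a(t) = -10 et en substituant t = 2, nous trouvons a = -10.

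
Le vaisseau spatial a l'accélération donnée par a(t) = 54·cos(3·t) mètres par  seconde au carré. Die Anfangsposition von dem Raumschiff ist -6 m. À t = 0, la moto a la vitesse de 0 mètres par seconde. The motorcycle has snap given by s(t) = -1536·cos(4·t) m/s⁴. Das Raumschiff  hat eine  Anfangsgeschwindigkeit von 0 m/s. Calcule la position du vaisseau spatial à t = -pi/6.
Nous devons trouver la primitive de notre équation de l'accélération a(t) = 54·cos(3·t) 2 fois. En prenant ∫a(t)dt et en appliquant v(0) = 0, nous trouvons v(t) = 18·sin(3·t). En prenant ∫v(t)dt et en appliquant x(0) = -6, nous trouvons x(t) = -6·cos(3·t). Nous avons la position x(t) = -6·cos(3·t). En substituant t = -pi/6: x(-pi/6) = 0.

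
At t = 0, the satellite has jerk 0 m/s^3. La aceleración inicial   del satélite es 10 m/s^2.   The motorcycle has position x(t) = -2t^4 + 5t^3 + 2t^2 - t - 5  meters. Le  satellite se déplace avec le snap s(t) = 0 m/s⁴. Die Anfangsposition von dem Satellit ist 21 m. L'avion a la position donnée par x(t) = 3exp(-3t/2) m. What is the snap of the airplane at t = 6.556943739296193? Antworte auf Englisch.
We must differentiate our position equation x(t) = 3·exp(-3·t/2) 4 times. Taking d/dt of x(t), we find v(t) = -9·exp(-3·t/2)/2. The derivative of velocity gives acceleration: a(t) = 27·exp(-3·t/2)/4. The derivative of acceleration gives jerk: j(t) = -81·exp(-3·t/2)/8. The derivative of jerk gives snap: s(t) = 243·exp(-3·t/2)/16. We have snap s(t) = 243·exp(-3·t/2)/16. Substituting t = 6.556943739296193: s(6.556943739296193) = 0.000812867134603820.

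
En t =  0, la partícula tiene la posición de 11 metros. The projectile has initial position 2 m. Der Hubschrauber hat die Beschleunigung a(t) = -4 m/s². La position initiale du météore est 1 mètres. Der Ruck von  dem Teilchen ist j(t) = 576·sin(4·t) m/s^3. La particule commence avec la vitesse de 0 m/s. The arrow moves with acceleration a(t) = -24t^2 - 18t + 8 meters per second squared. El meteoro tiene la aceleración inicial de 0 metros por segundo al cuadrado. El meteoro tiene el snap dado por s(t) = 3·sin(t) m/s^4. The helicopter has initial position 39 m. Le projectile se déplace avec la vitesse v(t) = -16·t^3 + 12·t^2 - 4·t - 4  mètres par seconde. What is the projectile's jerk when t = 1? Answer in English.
Starting from velocity v(t) = -16·t^3 + 12·t^2 - 4·t - 4, we take 2 derivatives. Taking d/dt of v(t), we find a(t) = -48·t^2 + 24·t - 4. Taking d/dt of a(t), we find j(t) = 24 - 96·t. We have jerk j(t) = 24 - 96·t. Substituting t = 1: j(1) = -72.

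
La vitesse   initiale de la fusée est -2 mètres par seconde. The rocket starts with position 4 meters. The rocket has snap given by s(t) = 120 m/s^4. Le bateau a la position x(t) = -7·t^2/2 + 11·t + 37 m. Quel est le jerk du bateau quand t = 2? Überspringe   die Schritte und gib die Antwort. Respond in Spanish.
La respuesta es 0.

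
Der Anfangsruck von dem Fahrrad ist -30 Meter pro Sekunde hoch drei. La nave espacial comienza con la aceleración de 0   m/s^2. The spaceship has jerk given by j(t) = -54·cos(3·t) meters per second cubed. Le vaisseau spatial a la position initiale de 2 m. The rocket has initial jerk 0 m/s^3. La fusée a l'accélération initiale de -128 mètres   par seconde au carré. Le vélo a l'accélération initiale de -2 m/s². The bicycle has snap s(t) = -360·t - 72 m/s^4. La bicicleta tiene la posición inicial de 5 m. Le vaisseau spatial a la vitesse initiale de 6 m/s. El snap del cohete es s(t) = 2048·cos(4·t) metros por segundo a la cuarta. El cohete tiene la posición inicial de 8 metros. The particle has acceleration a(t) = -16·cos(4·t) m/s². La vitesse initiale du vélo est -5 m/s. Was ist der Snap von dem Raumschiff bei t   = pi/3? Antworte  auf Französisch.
En partant du jerk j(t) = -54·cos(3·t), nous prenons 1 dérivée. En prenant d/dt de j(t), nous trouvons s(t) = 162·sin(3·t). En utilisant s(t) = 162·sin(3·t) et en substituant t = pi/3, nous trouvons s = 0.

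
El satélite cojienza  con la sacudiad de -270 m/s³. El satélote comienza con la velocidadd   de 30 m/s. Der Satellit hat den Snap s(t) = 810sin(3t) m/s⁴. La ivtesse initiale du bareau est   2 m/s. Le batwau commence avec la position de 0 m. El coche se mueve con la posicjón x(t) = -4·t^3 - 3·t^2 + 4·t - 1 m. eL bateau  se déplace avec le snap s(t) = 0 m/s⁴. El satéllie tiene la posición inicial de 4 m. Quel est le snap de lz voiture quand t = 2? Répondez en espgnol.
Partiendo de la posición x(t) = -4·t^3 - 3·t^2 + 4·t - 1, tomamos 4 derivadas. Derivando la posición, obtenemos la velocidad: v(t) = -12·t^2 - 6·t + 4. Tomando d/dt de v(t), encontramos a(t) = -24·t - 6. La derivada de la aceleración da la sacudida: j(t) = -24. Tomando d/dt de j(t), encontramos s(t) = 0. Usando s(t) = 0 y sustituyendo t = 2, encontramos s = 0.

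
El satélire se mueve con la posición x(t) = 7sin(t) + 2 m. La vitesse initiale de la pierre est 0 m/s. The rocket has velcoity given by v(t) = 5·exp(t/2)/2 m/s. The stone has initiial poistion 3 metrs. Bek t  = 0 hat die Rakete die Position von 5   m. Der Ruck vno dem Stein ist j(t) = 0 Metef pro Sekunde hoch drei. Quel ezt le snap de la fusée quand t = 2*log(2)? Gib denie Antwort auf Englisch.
To solve this, we need to take 3 derivatives of our velocity equation v(t) = 5·exp(t/2)/2. Differentiating velocity, we get acceleration: a(t) = 5·exp(t/2)/4. Taking d/dt of a(t), we find j(t) = 5·exp(t/2)/8. The derivative of jerk gives snap: s(t) = 5·exp(t/2)/16. From the given snap equation s(t) = 5·exp(t/2)/16, we substitute t = 2*log(2) to get s = 5/8.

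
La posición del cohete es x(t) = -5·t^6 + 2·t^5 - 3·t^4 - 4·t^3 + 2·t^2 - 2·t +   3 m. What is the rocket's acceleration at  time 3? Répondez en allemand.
Wir müssen unsere Gleichung für die Position x(t) = -5·t^6 + 2·t^5 - 3·t^4 - 4·t^3 + 2·t^2 - 2·t + 3 2-mal ableiten. Mit d/dt von x(t) finden wir v(t) = -30·t^5 + 10·t^4 - 12·t^3 - 12·t^2 + 4·t - 2. Durch Ableiten von der Geschwindigkeit erhalten wir die Beschleunigung: a(t) = -150·t^4 + 40·t^3 - 36·t^2 - 24·t + 4. Aus der Gleichung für die Beschleunigung a(t) = -150·t^4 + 40·t^3 - 36·t^2 - 24·t + 4, setzen wir t = 3 ein und erhalten a = -11462.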